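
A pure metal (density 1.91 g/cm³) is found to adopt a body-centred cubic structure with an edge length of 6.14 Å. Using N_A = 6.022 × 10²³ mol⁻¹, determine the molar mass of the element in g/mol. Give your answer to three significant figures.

133 g/mol

A BCC cell has Z = 2 atoms; a = 6.140 × 10^-8 cm.
M = ρ·N_A·a³/Z = 1.91 × 6.022 × 10²³ × 2.315 × 10^-22 / 2 = 133 g/mol.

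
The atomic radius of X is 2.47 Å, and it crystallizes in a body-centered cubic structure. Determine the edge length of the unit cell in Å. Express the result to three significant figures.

5.70 Å

In a BCC lattice, atoms touch along the body diagonal, so √3·a = 4r.
a = 4r/√3 = 4 × 2.47 / 1.7321 = 5.70 Å.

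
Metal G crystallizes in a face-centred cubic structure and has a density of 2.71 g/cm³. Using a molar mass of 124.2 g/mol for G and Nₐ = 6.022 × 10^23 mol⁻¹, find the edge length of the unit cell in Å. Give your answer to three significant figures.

6.73 Å

With Z = 4 atoms per FCC cell, a³ = Z·M/(N_A·ρ) = 4 × 124.2 / (6.022 × 10²³ × 2.710 g/cm³) = 3.044 × 10^-22 cm³.
a = (3.044 × 10^-22)^(1/3) = 6.727 × 10^-8 cm = 6.73 Å.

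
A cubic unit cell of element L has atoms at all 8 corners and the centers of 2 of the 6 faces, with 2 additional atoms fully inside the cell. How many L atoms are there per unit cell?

Corner atoms are shared by 8 cells (1/8 each), face atoms by 2 (1/2 each), interior atoms are unshared.
Net atoms = 8 × 1/8 + 2 × 1/2 + 2 = 1 + 1 + 2 = 4.

4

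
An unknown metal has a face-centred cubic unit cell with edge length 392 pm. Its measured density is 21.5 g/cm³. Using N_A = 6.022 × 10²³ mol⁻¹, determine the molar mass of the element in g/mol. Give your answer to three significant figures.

195 g/mol

An FCC cell has Z = 4 atoms; a = 3.920 × 10^-8 cm.
M = ρ·N_A·a³/Z = 21.5 × 6.022 × 10²³ × 6.024 × 10^-23 / 4 = 195 g/mol.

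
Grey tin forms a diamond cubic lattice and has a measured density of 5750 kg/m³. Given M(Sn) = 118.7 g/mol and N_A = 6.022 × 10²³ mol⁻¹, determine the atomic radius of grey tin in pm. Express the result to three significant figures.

141 pm

For a diamond cubic cell (Z = 8), a³ = Z·M/(N_A·ρ) = 8 × 118.7 / (6.022 × 10²³ × 5.750) = 2.742 × 10^-22 cm³, so a = 6.497 × 10^-8 cm = 649.7 pm.
Nearest neighbors lie along the body diagonal with √3·a = 8r, so r = 0.2165 × a = 141 pm.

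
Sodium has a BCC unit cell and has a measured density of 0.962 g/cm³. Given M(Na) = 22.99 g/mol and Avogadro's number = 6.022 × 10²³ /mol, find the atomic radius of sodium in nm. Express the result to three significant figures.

0.186 nm

For a BCC cell (Z = 2), a³ = Z·M/(N_A·ρ) = 2 × 22.99 / (6.022 × 10²³ × 0.9620) = 7.937 × 10^-23 cm³, so a = 4.298 × 10^-8 cm = 0.4298 nm.
Atoms touch along the body diagonal, so √3·a = 4r, so r = 0.4330 × a = 0.186 nm.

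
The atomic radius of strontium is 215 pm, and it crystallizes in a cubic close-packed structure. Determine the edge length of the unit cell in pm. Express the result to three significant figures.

In an FCC lattice, atoms touch along the face diagonal, so √2·a = 4r.
a = 4r/√2 = 4 × 215 / 1.4142 = 608 pm.

608 pm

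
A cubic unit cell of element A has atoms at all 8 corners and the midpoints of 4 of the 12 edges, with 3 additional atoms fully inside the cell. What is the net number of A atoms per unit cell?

5

Corner atoms are shared by 8 cells (1/8 each), edge atoms by 4 (1/4 each), interior atoms are unshared.
Net atoms = 8 × 1/8 + 4 × 1/4 + 3 = 1 + 1 + 3 = 5.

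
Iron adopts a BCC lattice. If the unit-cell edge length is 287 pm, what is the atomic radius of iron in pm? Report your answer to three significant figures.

In a BCC lattice, atoms touch along the body diagonal, so √3·a = 4r.
r = √3·a/4 = 1.7321 × 287 / 4 = 124 pm.

124 pm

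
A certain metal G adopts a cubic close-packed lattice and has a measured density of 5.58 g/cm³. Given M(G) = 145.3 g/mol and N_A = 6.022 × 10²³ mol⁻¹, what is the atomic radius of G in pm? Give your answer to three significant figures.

197 pm

For an FCC cell (Z = 4), a³ = Z·M/(N_A·ρ) = 4 × 145.3 / (6.022 × 10²³ × 5.580) = 1.730 × 10^-22 cm³, so a = 5.572 × 10^-8 cm = 557.2 pm.
Atoms touch along the face diagonal, so √2·a = 4r, so r = 0.3536 × a = 197 pm.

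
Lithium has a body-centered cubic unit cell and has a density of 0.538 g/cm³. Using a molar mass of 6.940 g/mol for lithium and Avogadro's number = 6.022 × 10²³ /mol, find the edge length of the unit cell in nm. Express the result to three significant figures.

0.350 nm

With Z = 2 atoms per BCC cell, a³ = Z·M/(N_A·ρ) = 2 × 6.940 / (6.022 × 10²³ × 0.5380 g/cm³) = 4.284 × 10^-23 cm³.
a = (4.284 × 10^-23)^(1/3) = 3.499 × 10^-8 cm = 0.350 nm.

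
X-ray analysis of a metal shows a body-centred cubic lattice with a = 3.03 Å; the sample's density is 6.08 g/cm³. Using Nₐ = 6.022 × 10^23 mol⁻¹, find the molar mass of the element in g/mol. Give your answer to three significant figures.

A BCC cell has Z = 2 atoms; a = 3.030 × 10^-8 cm.
M = ρ·N_A·a³/Z = 6.08 × 6.022 × 10²³ × 2.782 × 10^-23 / 2 = 50.9 g/mol.

50.9 g/mol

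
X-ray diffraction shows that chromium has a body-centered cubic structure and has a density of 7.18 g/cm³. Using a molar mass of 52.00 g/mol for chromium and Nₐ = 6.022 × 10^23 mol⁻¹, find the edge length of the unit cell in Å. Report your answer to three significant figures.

With Z = 2 atoms per BCC cell, a³ = Z·M/(N_A·ρ) = 2 × 52.00 / (6.022 × 10²³ × 7.180 g/cm³) = 2.405 × 10^-23 cm³.
a = (2.405 × 10^-23)^(1/3) = 2.887 × 10^-8 cm = 2.89 Å.

2.89 Å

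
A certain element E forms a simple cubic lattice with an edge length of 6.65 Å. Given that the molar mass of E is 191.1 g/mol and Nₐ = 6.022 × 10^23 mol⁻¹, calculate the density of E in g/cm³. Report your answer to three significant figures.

1.08 g/cm³

A simple cubic unit cell contains Z = 1 atom.
Cell volume: a³ = (6.65 Å)³ = (6.650 × 10^-8 cm)³ = 2.941 × 10^-22 cm³.
ρ = Z·M/(N_A·a³) = 1 × 191.1 / (6.022 × 10²³ × 2.941 × 10^-22) = 1.079 g/cm³.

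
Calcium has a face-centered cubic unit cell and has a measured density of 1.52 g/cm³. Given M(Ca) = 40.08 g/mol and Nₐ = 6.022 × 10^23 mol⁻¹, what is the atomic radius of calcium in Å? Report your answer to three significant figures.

For an FCC cell (Z = 4), a³ = Z·M/(N_A·ρ) = 4 × 40.08 / (6.022 × 10²³ × 1.520) = 1.751 × 10^-22 cm³, so a = 5.595 × 10^-8 cm = 5.595 Å.
Atoms touch along the face diagonal, so √2·a = 4r, so r = 0.3536 × a = 1.98 Å.

1.98 Å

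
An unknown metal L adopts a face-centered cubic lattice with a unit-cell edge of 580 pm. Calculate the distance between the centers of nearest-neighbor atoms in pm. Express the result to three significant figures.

In an FCC structure, atoms touch along the face diagonal, so √2·a = 4r; the nearest-neighbor distance equals 2r = 0.7071·a.
d = 0.7071 × 580 = 410 pm.

410 pm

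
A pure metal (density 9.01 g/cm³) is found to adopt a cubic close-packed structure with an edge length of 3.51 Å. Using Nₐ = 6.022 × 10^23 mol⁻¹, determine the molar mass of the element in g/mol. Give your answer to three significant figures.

An FCC cell has Z = 4 atoms; a = 3.510 × 10^-8 cm.
M = ρ·N_A·a³/Z = 9.01 × 6.022 × 10²³ × 4.324 × 10^-23 / 4 = 58.7 g/mol.

58.7 g/mol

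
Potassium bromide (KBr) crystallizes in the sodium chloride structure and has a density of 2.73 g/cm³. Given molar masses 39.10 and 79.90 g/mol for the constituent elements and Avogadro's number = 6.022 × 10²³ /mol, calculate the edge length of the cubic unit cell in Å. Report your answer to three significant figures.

6.62 Å

M(KBr) = 119.0 g/mol; Z = 4 formula units per cell.
a³ = Z·M/(N_A·ρ) = 4 × 119.0 / (6.022 × 10²³ × 2.73) = 2.895 × 10^-22 cm³, so a = 6.616 × 10^-8 cm = 6.62 Å.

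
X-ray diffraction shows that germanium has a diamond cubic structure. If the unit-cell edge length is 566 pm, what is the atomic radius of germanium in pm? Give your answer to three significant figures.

In a diamond cubic lattice, nearest neighbors lie along the body diagonal with √3·a = 8r.
r = √3·a/8 = 1.7321 × 566 / 8 = 123 pm.

123 pm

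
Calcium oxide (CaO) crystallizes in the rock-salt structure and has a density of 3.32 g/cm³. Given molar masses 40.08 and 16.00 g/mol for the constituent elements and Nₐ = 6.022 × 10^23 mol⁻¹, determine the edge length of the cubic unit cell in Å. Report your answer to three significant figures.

4.82 Å

M(CaO) = 56.08 g/mol; Z = 4 formula units per cell.
a³ = Z·M/(N_A·ρ) = 4 × 56.08 / (6.022 × 10²³ × 3.32) = 1.122 × 10^-22 cm³, so a = 4.823 × 10^-8 cm = 4.82 Å.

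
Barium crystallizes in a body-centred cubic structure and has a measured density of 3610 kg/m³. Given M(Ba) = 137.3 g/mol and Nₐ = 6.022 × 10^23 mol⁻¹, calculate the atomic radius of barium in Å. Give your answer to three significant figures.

For a BCC cell (Z = 2), a³ = Z·M/(N_A·ρ) = 2 × 137.3 / (6.022 × 10²³ × 3.610) = 1.263 × 10^-22 cm³, so a = 5.017 × 10^-8 cm = 5.017 Å.
Atoms touch along the body diagonal, so √3·a = 4r, so r = 0.4330 × a = 2.17 Å.

2.17 Å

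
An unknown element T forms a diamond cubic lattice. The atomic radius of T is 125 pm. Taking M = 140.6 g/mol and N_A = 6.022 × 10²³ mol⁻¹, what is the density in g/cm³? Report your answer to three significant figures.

9.71 g/cm³

In a diamond cubic lattice, nearest neighbors lie along the body diagonal with √3·a = 8r, giving a = 577.4 pm = 5.774 × 10^-8 cm.
With Z = 8, ρ = Z·M/(N_A·a³) = 8 × 140.6 / (6.022 × 10²³ × 1.925 × 10^-22) = 9.705 g/cm³.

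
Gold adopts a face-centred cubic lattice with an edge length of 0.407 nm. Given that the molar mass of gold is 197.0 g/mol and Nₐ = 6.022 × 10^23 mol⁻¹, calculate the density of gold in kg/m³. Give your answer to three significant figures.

19400 kg/m³

An FCC unit cell contains Z = 4 atoms.
Cell volume: a³ = (0.407 nm)³ = (4.070 × 10^-8 cm)³ = 6.742 × 10^-23 cm³.
ρ = Z·M/(N_A·a³) = 4 × 197.0 / (6.022 × 10²³ × 6.742 × 10^-23) = 19.41 g/cm³ = 19400 kg/m³.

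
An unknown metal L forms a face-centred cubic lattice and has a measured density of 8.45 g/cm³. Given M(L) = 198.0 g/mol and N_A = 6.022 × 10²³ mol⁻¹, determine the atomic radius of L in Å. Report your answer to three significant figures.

For an FCC cell (Z = 4), a³ = Z·M/(N_A·ρ) = 4 × 198.0 / (6.022 × 10²³ × 8.450) = 1.556 × 10^-22 cm³, so a = 5.379 × 10^-8 cm = 5.379 Å.
Atoms touch along the face diagonal, so √2·a = 4r, so r = 0.3536 × a = 1.90 Å.

1.90 Å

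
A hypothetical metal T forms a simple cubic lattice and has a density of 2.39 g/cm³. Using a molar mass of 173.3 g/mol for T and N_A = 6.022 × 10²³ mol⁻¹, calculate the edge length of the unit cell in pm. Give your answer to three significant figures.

With Z = 1 atom per simple cubic cell, a³ = Z·M/(N_A·ρ) = 1 × 173.3 / (6.022 × 10²³ × 2.390 g/cm³) = 1.204 × 10^-22 cm³.
a = (1.204 × 10^-22)^(1/3) = 4.938 × 10^-8 cm = 494 pm.

494 pm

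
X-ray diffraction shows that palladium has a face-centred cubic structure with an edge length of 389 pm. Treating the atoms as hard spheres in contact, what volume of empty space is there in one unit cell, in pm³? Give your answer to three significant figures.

In an FCC lattice atoms touch along the face diagonal, so √2·a = 4r, so r = 0.3536a = 137.5 pm.
V_cell = a³ = 5.886 × 10^7 pm³; V_atoms = 4 × (4/3)πr³ = 4.359 × 10^7 pm³.
Empty space = 5.886 × 10^7 − 4.359 × 10^7 = 1.53 × 10^7 pm³.

1.53 × 10^7 pm³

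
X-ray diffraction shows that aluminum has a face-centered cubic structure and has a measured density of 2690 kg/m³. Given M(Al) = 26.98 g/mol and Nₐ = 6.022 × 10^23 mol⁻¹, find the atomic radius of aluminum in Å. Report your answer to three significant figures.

For an FCC cell (Z = 4), a³ = Z·M/(N_A·ρ) = 4 × 26.98 / (6.022 × 10²³ × 2.690) = 6.662 × 10^-23 cm³, so a = 4.054 × 10^-8 cm = 4.054 Å.
Atoms touch along the face diagonal, so √2·a = 4r, so r = 0.3536 × a = 1.43 Å.

1.43 Å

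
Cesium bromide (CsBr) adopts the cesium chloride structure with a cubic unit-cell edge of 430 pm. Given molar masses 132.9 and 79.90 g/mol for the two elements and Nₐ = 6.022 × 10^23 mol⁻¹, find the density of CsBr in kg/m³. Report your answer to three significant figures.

4440 kg/m³

The cesium chloride structure contains Z = 1 formula unit per cell; M(CsBr) = 132.9 + 79.90 = 212.8 g/mol.
a³ = (4.300 × 10^-8 cm)³ = 7.951 × 10^-23 cm³.
ρ = 1 × 212.8 / (6.022 × 10²³ × 7.951 × 10^-23) = 4.445 g/cm³ = 4440 kg/m³.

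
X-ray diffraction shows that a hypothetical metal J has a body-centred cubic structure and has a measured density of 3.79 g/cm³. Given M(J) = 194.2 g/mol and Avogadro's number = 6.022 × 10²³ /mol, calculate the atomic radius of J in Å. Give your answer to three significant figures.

2.40 Å

For a BCC cell (Z = 2), a³ = Z·M/(N_A·ρ) = 2 × 194.2 / (6.022 × 10²³ × 3.790) = 1.702 × 10^-22 cm³, so a = 5.542 × 10^-8 cm = 5.542 Å.
Atoms touch along the body diagonal, so √3·a = 4r, so r = 0.4330 × a = 2.40 Å.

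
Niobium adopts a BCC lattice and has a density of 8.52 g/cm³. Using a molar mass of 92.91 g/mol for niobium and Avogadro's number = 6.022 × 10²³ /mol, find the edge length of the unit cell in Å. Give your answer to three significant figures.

3.31 Å

With Z = 2 atoms per BCC cell, a³ = Z·M/(N_A·ρ) = 2 × 92.91 / (6.022 × 10²³ × 8.520 g/cm³) = 3.622 × 10^-23 cm³.
a = (3.622 × 10^-23)^(1/3) = 3.309 × 10^-8 cm = 3.31 Å.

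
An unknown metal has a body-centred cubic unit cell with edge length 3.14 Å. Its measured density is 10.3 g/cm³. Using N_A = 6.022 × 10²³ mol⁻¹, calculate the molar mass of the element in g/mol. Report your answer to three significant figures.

A BCC cell has Z = 2 atoms; a = 3.140 × 10^-8 cm.
M = ρ·N_A·a³/Z = 10.3 × 6.022 × 10²³ × 3.096 × 10^-23 / 2 = 96.0 g/mol.

96.0 g/mol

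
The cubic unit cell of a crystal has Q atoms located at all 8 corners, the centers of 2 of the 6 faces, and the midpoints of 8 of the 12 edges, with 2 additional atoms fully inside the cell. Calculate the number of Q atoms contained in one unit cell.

6

Corner atoms are shared by 8 cells (1/8 each), face atoms by 2 (1/2 each), edge atoms by 4 (1/4 each), interior atoms are unshared.
Net atoms = 8 × 1/8 + 2 × 1/2 + 8 × 1/4 + 2 = 1 + 1 + 2 + 2 = 6.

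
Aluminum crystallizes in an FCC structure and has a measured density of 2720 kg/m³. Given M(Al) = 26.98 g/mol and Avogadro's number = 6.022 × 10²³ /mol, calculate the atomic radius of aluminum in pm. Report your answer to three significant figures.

143 pm

For an FCC cell (Z = 4), a³ = Z·M/(N_A·ρ) = 4 × 26.98 / (6.022 × 10²³ × 2.720) = 6.589 × 10^-23 cm³, so a = 4.039 × 10^-8 cm = 403.9 pm.
Atoms touch along the face diagonal, so √2·a = 4r, so r = 0.3536 × a = 143 pm.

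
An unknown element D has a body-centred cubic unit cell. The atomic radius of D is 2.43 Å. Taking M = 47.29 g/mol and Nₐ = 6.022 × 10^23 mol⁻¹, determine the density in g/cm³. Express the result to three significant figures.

In a BCC lattice, atoms touch along the body diagonal, so √3·a = 4r, giving a = 5.612 Å = 5.612 × 10^-8 cm.
With Z = 2, ρ = Z·M/(N_A·a³) = 2 × 47.29 / (6.022 × 10²³ × 1.767 × 10^-22) = 0.8887 g/cm³.

0.889 g/cm³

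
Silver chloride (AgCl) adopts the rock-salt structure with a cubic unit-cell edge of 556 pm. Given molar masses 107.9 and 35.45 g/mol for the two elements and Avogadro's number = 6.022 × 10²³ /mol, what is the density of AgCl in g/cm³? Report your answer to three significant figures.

5.54 g/cm³

The rock-salt structure contains Z = 4 formula units per cell; M(AgCl) = 107.9 + 35.45 = 143.35 g/mol.
a³ = (5.560 × 10^-8 cm)³ = 1.719 × 10^-22 cm³.
ρ = 4 × 143.35 / (6.022 × 10²³ × 1.719 × 10^-22) = 5.540 g/cm³.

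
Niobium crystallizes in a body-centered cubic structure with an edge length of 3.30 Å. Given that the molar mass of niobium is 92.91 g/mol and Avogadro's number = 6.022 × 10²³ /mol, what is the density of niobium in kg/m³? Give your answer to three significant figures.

A BCC unit cell contains Z = 2 atoms.
Cell volume: a³ = (3.30 Å)³ = (3.300 × 10^-8 cm)³ = 3.594 × 10^-23 cm³.
ρ = Z·M/(N_A·a³) = 2 × 92.91 / (6.022 × 10²³ × 3.594 × 10^-23) = 8.586 g/cm³ = 8590 kg/m³.

8590 kg/m³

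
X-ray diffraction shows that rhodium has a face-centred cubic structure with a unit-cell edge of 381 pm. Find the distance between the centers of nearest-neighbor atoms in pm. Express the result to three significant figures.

269 pm

In an FCC structure, atoms touch along the face diagonal, so √2·a = 4r; the nearest-neighbor distance equals 2r = 0.7071·a.
d = 0.7071 × 381 = 269 pm.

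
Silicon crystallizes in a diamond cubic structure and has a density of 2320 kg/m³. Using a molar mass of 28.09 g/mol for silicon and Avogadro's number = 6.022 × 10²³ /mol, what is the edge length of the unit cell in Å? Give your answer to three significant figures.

5.44 Å

With Z = 8 atoms per diamond cubic cell, a³ = Z·M/(N_A·ρ) = 8 × 28.09 / (6.022 × 10²³ × 2.320 g/cm³) = 1.608 × 10^-22 cm³.
a = (1.608 × 10^-22)^(1/3) = 5.438 × 10^-8 cm = 5.44 Å.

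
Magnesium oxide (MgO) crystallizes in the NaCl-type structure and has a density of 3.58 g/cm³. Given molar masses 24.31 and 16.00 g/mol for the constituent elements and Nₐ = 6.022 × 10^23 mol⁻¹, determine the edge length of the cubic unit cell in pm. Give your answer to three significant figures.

M(MgO) = 40.31 g/mol; Z = 4 formula units per cell.
a³ = Z·M/(N_A·ρ) = 4 × 40.31 / (6.022 × 10²³ × 3.58) = 7.479 × 10^-23 cm³, so a = 4.213 × 10^-8 cm = 421 pm.

421 pm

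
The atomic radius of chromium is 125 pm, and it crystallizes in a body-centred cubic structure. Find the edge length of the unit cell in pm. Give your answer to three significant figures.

In a BCC lattice, atoms touch along the body diagonal, so √3·a = 4r.
a = 4r/√3 = 4 × 125 / 1.7321 = 289 pm.

289 pm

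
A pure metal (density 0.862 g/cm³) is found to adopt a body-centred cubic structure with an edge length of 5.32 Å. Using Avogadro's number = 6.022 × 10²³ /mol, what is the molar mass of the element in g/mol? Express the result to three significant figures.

A BCC cell has Z = 2 atoms; a = 5.320 × 10^-8 cm.
M = ρ·N_A·a³/Z = 0.862 × 6.022 × 10²³ × 1.506 × 10^-22 / 2 = 39.1 g/mol.

39.1 g/mol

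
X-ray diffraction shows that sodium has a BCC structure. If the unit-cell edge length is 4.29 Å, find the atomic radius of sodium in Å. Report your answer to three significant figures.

In a BCC lattice, atoms touch along the body diagonal, so √3·a = 4r.
r = √3·a/4 = 1.7321 × 4.29 / 4 = 1.86 Å.

1.86 Å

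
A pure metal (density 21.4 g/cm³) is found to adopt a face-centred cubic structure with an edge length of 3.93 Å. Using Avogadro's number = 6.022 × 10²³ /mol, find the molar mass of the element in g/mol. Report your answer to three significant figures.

An FCC cell has Z = 4 atoms; a = 3.930 × 10^-8 cm.
M = ρ·N_A·a³/Z = 21.4 × 6.022 × 10²³ × 6.070 × 10^-23 / 4 = 196 g/mol.

196 g/mol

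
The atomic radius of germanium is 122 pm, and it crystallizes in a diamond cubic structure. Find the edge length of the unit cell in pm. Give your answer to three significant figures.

In a diamond cubic lattice, nearest neighbors lie along the body diagonal with √3·a = 8r.
a = 8r/√3 = 8 × 122 / 1.7321 = 563 pm.

563 pm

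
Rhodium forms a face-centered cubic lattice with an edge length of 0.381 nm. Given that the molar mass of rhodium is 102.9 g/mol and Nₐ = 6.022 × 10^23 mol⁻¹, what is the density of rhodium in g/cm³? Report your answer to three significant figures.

12.4 g/cm³

An FCC unit cell contains Z = 4 atoms.
Cell volume: a³ = (0.381 nm)³ = (3.810 × 10^-8 cm)³ = 5.531 × 10^-23 cm³.
ρ = Z·M/(N_A·a³) = 4 × 102.9 / (6.022 × 10²³ × 5.531 × 10^-23) = 12.36 g/cm³.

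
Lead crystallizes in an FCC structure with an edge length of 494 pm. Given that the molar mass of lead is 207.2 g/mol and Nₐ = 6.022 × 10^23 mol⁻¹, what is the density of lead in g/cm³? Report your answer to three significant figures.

11.4 g/cm³

An FCC unit cell contains Z = 4 atoms.
Cell volume: a³ = (494 pm)³ = (4.940 × 10^-8 cm)³ = 1.206 × 10^-22 cm³.
ρ = Z·M/(N_A·a³) = 4 × 207.2 / (6.022 × 10²³ × 1.206 × 10^-22) = 11.42 g/cm³.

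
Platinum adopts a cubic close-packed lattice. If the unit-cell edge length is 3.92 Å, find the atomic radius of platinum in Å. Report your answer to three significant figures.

1.39 Å

In an FCC lattice, atoms touch along the face diagonal, so √2·a = 4r.
r = √2·a/4 = 1.4142 × 3.92 / 4 = 1.39 Å.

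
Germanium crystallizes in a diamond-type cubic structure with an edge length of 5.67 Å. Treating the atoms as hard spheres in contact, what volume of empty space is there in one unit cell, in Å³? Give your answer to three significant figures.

In a diamond cubic lattice nearest neighbors lie along the body diagonal with √3·a = 8r, so r = 0.2165a = 1.228 Å.
V_cell = a³ = 182.3 Å³; V_atoms = 8 × (4/3)πr³ = 61.99 Å³.
Empty space = 182.3 − 61.99 = 120 Å³.

120 Å³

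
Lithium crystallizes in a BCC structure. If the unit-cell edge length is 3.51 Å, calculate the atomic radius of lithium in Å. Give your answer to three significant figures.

1.52 Å

In a BCC lattice, atoms touch along the body diagonal, so √3·a = 4r.
r = √3·a/4 = 1.7321 × 3.51 / 4 = 1.52 Å.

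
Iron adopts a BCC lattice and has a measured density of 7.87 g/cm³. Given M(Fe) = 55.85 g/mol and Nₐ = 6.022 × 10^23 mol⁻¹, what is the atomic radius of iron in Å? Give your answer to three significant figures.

1.24 Å

For a BCC cell (Z = 2), a³ = Z·M/(N_A·ρ) = 2 × 55.85 / (6.022 × 10²³ × 7.870) = 2.357 × 10^-23 cm³, so a = 2.867 × 10^-8 cm = 2.867 Å.
Atoms touch along the body diagonal, so √3·a = 4r, so r = 0.4330 × a = 1.24 Å.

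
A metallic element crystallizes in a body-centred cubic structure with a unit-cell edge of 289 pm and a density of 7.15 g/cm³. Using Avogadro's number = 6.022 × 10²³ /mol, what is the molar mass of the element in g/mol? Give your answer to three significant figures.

52.0 g/mol

A BCC cell has Z = 2 atoms; a = 2.890 × 10^-8 cm.
M = ρ·N_A·a³/Z = 7.15 × 6.022 × 10²³ × 2.414 × 10^-23 / 2 = 52.0 g/mol.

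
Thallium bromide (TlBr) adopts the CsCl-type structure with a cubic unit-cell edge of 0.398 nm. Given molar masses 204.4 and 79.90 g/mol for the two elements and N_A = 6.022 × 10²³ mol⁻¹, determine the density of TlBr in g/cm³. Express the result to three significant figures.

7.49 g/cm³

The CsCl-type structure contains Z = 1 formula unit per cell; M(TlBr) = 204.4 + 79.90 = 284.3 g/mol.
a³ = (3.980 × 10^-8 cm)³ = 6.304 × 10^-23 cm³.
ρ = 1 × 284.3 / (6.022 × 10²³ × 6.304 × 10^-23) = 7.488 g/cm³.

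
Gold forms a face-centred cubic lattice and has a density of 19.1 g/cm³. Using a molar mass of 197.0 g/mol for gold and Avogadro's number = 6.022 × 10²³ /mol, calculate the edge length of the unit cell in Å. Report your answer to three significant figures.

With Z = 4 atoms per FCC cell, a³ = Z·M/(N_A·ρ) = 4 × 197.0 / (6.022 × 10²³ × 19.10 g/cm³) = 6.851 × 10^-23 cm³.
a = (6.851 × 10^-23)^(1/3) = 4.092 × 10^-8 cm = 4.09 Å.

4.09 Å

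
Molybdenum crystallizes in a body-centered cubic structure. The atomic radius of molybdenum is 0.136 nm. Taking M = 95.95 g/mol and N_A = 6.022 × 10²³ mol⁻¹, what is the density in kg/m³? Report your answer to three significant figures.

10300 kg/m³

In a BCC lattice, atoms touch along the body diagonal, so √3·a = 4r, giving a = 0.3141 nm = 3.141 × 10^-8 cm.
With Z = 2, ρ = Z·M/(N_A·a³) = 2 × 95.95 / (6.022 × 10²³ × 3.098 × 10^-23) = 10.29 g/cm³ = 10300 kg/m³.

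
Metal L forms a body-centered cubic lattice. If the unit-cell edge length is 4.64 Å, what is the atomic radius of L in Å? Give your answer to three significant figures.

2.01 Å

In a BCC lattice, atoms touch along the body diagonal, so √3·a = 4r.
r = √3·a/4 = 1.7321 × 4.64 / 4 = 2.01 Å.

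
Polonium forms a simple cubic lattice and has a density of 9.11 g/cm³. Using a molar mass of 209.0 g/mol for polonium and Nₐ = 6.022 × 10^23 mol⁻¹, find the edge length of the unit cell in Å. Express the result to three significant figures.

3.36 Å

With Z = 1 atom per simple cubic cell, a³ = Z·M/(N_A·ρ) = 1 × 209.0 / (6.022 × 10²³ × 9.110 g/cm³) = 3.810 × 10^-23 cm³.
a = (3.810 × 10^-23)^(1/3) = 3.365 × 10^-8 cm = 3.36 Å.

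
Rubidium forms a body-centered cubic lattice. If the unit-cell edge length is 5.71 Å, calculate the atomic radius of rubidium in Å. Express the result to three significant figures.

In a BCC lattice, atoms touch along the body diagonal, so √3·a = 4r.
r = √3·a/4 = 1.7321 × 5.71 / 4 = 2.47 Å.

2.47 Å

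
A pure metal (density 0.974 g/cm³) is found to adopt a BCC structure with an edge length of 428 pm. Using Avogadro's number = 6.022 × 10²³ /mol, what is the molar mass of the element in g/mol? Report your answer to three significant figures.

23.0 g/mol

A BCC cell has Z = 2 atoms; a = 4.280 × 10^-8 cm.
M = ρ·N_A·a³/Z = 0.974 × 6.022 × 10²³ × 7.840 × 10^-23 / 2 = 23.0 g/mol.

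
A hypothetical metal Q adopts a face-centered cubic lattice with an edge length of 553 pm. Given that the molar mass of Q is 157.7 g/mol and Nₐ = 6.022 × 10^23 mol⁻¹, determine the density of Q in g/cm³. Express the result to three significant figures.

6.19 g/cm³

An FCC unit cell contains Z = 4 atoms.
Cell volume: a³ = (553 pm)³ = (5.530 × 10^-8 cm)³ = 1.691 × 10^-22 cm³.
ρ = Z·M/(N_A·a³) = 4 × 157.7 / (6.022 × 10²³ × 1.691 × 10^-22) = 6.194 g/cm³.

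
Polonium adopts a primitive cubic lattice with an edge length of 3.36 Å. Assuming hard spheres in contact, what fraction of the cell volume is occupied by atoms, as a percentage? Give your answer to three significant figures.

In a simple cubic lattice atoms touch along the cell edge, so a = 2r, so r = 0.5000a = 1.680 Å.
Packing fraction = Z·(4/3)πr³ / a³ = 1 × (4/3)π × (1.680)³ / (3.36)³ = 0.5236 = 52.4%.

52.4%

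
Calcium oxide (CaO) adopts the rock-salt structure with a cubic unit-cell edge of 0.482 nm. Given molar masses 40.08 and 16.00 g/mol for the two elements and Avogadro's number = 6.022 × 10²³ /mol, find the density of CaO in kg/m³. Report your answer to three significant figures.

3330 kg/m³

The rock-salt structure contains Z = 4 formula units per cell; M(CaO) = 40.08 + 16.00 = 56.08 g/mol.
a³ = (4.820 × 10^-8 cm)³ = 1.120 × 10^-22 cm³.
ρ = 4 × 56.08 / (6.022 × 10²³ × 1.120 × 10^-22) = 3.326 g/cm³ = 3330 kg/m³.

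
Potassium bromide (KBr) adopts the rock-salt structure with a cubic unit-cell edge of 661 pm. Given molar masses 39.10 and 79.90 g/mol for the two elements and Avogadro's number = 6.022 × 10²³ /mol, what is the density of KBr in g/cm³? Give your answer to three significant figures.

2.74 g/cm³

The rock-salt structure contains Z = 4 formula units per cell; M(KBr) = 39.10 + 79.90 = 119.0 g/mol.
a³ = (6.610 × 10^-8 cm)³ = 2.888 × 10^-22 cm³.
ρ = 4 × 119.0 / (6.022 × 10²³ × 2.888 × 10^-22) = 2.737 g/cm³.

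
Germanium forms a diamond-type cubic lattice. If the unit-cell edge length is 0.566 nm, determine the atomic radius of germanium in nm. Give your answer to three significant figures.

In a diamond cubic lattice, nearest neighbors lie along the body diagonal with √3·a = 8r.
r = √3·a/8 = 1.7321 × 0.566 / 8 = 0.123 nm.

0.123 nm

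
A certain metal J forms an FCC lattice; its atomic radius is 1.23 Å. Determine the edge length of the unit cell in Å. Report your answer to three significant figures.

3.48 Å

In an FCC lattice, atoms touch along the face diagonal, so √2·a = 4r.
a = 4r/√2 = 4 × 1.23 / 1.4142 = 3.48 Å.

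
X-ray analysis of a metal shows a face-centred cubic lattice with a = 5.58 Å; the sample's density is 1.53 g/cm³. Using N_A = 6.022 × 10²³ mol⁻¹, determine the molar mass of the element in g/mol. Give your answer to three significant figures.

40.0 g/mol

An FCC cell has Z = 4 atoms; a = 5.580 × 10^-8 cm.
M = ρ·N_A·a³/Z = 1.53 × 6.022 × 10²³ × 1.737 × 10^-22 / 4 = 40.0 g/mol.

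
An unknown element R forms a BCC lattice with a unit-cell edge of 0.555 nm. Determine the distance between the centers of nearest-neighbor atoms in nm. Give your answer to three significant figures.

0.481 nm

In a BCC structure, atoms touch along the body diagonal, so √3·a = 4r; the nearest-neighbor distance equals 2r = 0.8660·a.
d = 0.8660 × 0.555 = 0.481 nm.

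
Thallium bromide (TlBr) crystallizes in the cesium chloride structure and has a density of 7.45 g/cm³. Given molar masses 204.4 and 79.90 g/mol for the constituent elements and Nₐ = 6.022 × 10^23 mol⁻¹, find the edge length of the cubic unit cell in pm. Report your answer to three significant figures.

M(TlBr) = 284.3 g/mol; Z = 1 formula unit per cell.
a³ = Z·M/(N_A·ρ) = 1 × 284.3 / (6.022 × 10²³ × 7.45) = 6.337 × 10^-23 cm³, so a = 3.987 × 10^-8 cm = 399 pm.

399 pm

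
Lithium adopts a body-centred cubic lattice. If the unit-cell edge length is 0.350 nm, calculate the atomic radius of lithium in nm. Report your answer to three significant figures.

In a BCC lattice, atoms touch along the body diagonal, so √3·a = 4r.
r = √3·a/4 = 1.7321 × 0.350 / 4 = 0.152 nm.

0.152 nm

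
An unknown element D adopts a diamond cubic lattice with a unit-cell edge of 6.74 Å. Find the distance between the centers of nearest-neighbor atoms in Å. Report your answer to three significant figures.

In a diamond cubic structure, nearest neighbors lie along the body diagonal with √3·a = 8r; the nearest-neighbor distance equals 2r = 0.4330·a.
d = 0.4330 × 6.74 = 2.92 Å.

2.92 Å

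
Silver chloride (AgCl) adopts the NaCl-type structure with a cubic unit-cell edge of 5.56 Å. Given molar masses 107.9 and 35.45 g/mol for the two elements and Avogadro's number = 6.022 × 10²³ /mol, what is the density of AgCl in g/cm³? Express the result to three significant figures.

5.54 g/cm³

The NaCl-type structure contains Z = 4 formula units per cell; M(AgCl) = 107.9 + 35.45 = 143.35 g/mol.
a³ = (5.560 × 10^-8 cm)³ = 1.719 × 10^-22 cm³.
ρ = 4 × 143.35 / (6.022 × 10²³ × 1.719 × 10^-22) = 5.540 g/cm³.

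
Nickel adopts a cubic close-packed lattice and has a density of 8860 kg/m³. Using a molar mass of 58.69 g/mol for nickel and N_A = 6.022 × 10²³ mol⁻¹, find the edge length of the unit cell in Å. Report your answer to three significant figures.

3.53 Å

With Z = 4 atoms per FCC cell, a³ = Z·M/(N_A·ρ) = 4 × 58.69 / (6.022 × 10²³ × 8.860 g/cm³) = 4.400 × 10^-23 cm³.
a = (4.400 × 10^-23)^(1/3) = 3.530 × 10^-8 cm = 3.53 Å.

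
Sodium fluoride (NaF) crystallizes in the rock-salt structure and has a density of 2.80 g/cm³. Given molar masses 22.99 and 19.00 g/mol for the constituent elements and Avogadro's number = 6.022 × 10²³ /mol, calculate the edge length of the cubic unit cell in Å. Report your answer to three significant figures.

M(NaF) = 41.99 g/mol; Z = 4 formula units per cell.
a³ = Z·M/(N_A·ρ) = 4 × 41.99 / (6.022 × 10²³ × 2.80) = 9.961 × 10^-23 cm³, so a = 4.636 × 10^-8 cm = 4.64 Å.

4.64 Å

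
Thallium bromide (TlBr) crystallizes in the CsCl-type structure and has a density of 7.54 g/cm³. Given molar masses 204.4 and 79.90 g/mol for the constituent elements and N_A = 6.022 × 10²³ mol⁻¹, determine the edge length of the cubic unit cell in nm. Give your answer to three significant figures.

0.397 nm

M(TlBr) = 284.3 g/mol; Z = 1 formula unit per cell.
a³ = Z·M/(N_A·ρ) = 1 × 284.3 / (6.022 × 10²³ × 7.54) = 6.261 × 10^-23 cm³, so a = 3.971 × 10^-8 cm = 0.397 nm.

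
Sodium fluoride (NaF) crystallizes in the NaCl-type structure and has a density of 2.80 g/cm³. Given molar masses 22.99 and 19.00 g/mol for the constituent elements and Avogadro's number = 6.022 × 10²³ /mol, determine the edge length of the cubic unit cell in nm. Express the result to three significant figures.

0.464 nm

M(NaF) = 41.99 g/mol; Z = 4 formula units per cell.
a³ = Z·M/(N_A·ρ) = 4 × 41.99 / (6.022 × 10²³ × 2.80) = 9.961 × 10^-23 cm³, so a = 4.636 × 10^-8 cm = 0.464 nm.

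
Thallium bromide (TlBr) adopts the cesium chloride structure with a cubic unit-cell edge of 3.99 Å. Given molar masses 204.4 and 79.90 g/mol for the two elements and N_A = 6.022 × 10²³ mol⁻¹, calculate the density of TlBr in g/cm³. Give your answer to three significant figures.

7.43 g/cm³

The cesium chloride structure contains Z = 1 formula unit per cell; M(TlBr) = 204.4 + 79.90 = 284.3 g/mol.
a³ = (3.990 × 10^-8 cm)³ = 6.352 × 10^-23 cm³.
ρ = 1 × 284.3 / (6.022 × 10²³ × 6.352 × 10^-23) = 7.432 g/cm³.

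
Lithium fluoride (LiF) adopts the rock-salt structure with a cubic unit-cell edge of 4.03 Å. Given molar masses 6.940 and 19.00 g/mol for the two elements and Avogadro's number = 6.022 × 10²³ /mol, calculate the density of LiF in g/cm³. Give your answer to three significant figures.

2.63 g/cm³

The rock-salt structure contains Z = 4 formula units per cell; M(LiF) = 6.940 + 19.00 = 25.94 g/mol.
a³ = (4.030 × 10^-8 cm)³ = 6.545 × 10^-23 cm³.
ρ = 4 × 25.94 / (6.022 × 10²³ × 6.545 × 10^-23) = 2.633 g/cm³.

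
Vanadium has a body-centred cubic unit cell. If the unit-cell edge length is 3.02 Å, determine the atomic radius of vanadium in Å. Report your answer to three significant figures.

1.31 Å

In a BCC lattice, atoms touch along the body diagonal, so √3·a = 4r.
r = √3·a/4 = 1.7321 × 3.02 / 4 = 1.31 Å.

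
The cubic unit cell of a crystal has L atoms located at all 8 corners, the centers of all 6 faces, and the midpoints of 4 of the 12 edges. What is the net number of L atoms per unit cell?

Corner atoms are shared by 8 cells (1/8 each), face atoms by 2 (1/2 each), edge atoms by 4 (1/4 each).
Net atoms = 8 × 1/8 + 6 × 1/2 + 4 × 1/4 = 1 + 3 + 1 = 5.

5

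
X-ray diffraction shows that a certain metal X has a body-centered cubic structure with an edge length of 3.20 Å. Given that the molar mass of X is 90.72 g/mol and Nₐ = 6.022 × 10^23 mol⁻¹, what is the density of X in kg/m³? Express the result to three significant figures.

9190 kg/m³

A BCC unit cell contains Z = 2 atoms.
Cell volume: a³ = (3.20 Å)³ = (3.200 × 10^-8 cm)³ = 3.277 × 10^-23 cm³.
ρ = Z·M/(N_A·a³) = 2 × 90.72 / (6.022 × 10²³ × 3.277 × 10^-23) = 9.195 g/cm³ = 9190 kg/m³.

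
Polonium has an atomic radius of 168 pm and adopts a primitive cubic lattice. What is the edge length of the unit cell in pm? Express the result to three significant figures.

In a simple cubic lattice, atoms touch along the cell edge, so a = 2r.
a = 2r = 2 × 168 = 336 pm.

336 pm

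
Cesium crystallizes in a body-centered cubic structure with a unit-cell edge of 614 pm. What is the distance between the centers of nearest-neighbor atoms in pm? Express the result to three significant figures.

532 pm

In a BCC structure, atoms touch along the body diagonal, so √3·a = 4r; the nearest-neighbor distance equals 2r = 0.8660·a.
d = 0.8660 × 614 = 532 pm.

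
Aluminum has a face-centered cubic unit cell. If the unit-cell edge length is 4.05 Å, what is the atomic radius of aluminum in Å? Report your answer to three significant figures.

1.43 Å

In an FCC lattice, atoms touch along the face diagonal, so √2·a = 4r.
r = √2·a/4 = 1.4142 × 4.05 / 4 = 1.43 Å.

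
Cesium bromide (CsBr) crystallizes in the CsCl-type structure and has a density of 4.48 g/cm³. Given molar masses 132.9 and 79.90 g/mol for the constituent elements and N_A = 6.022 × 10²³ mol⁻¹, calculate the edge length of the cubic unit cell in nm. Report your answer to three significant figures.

0.429 nm

M(CsBr) = 212.8 g/mol; Z = 1 formula unit per cell.
a³ = Z·M/(N_A·ρ) = 1 × 212.8 / (6.022 × 10²³ × 4.48) = 7.888 × 10^-23 cm³, so a = 4.289 × 10^-8 cm = 0.429 nm.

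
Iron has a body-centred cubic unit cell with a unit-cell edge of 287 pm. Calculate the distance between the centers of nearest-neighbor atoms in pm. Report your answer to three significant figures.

249 pm

In a BCC structure, atoms touch along the body diagonal, so √3·a = 4r; the nearest-neighbor distance equals 2r = 0.8660·a.
d = 0.8660 × 287 = 249 pm.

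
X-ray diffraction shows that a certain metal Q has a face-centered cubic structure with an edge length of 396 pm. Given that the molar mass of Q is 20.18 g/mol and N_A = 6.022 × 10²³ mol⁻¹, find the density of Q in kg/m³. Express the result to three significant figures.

2160 kg/m³

An FCC unit cell contains Z = 4 atoms.
Cell volume: a³ = (396 pm)³ = (3.960 × 10^-8 cm)³ = 6.210 × 10^-23 cm³.
ρ = Z·M/(N_A·a³) = 4 × 20.18 / (6.022 × 10²³ × 6.210 × 10^-23) = 2.159 g/cm³ = 2160 kg/m³.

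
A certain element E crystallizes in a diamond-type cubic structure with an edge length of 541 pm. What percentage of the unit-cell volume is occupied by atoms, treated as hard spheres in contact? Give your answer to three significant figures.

34.0%

In a diamond cubic lattice nearest neighbors lie along the body diagonal with √3·a = 8r, so r = 0.2165a = 117.1 pm.
Packing fraction = Z·(4/3)πr³ / a³ = 8 × (4/3)π × (117.1)³ / (541)³ = 0.3401 = 34.0%.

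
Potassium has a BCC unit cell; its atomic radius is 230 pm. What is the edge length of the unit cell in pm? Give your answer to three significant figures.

In a BCC lattice, atoms touch along the body diagonal, so √3·a = 4r.
a = 4r/√3 = 4 × 230 / 1.7321 = 531 pm.

531 pm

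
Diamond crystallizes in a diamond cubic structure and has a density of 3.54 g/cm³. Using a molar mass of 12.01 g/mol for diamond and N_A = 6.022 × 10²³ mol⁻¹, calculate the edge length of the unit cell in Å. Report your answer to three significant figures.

3.56 Å

With Z = 8 atoms per diamond cubic cell, a³ = Z·M/(N_A·ρ) = 8 × 12.01 / (6.022 × 10²³ × 3.540 g/cm³) = 4.507 × 10^-23 cm³.
a = (4.507 × 10^-23)^(1/3) = 3.559 × 10^-8 cm = 3.56 Å.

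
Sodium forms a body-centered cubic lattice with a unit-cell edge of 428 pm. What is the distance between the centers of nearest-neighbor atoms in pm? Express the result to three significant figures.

371 pm

In a BCC structure, atoms touch along the body diagonal, so √3·a = 4r; the nearest-neighbor distance equals 2r = 0.8660·a.
d = 0.8660 × 428 = 371 pm.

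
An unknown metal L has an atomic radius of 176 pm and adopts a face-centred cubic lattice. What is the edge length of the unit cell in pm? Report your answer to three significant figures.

498 pm

In an FCC lattice, atoms touch along the face diagonal, so √2·a = 4r.
a = 4r/√2 = 4 × 176 / 1.4142 = 498 pm.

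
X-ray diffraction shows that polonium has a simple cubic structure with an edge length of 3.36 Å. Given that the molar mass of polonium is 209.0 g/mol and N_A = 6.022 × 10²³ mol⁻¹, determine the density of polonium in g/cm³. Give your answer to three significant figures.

9.15 g/cm³

A simple cubic unit cell contains Z = 1 atom.
Cell volume: a³ = (3.36 Å)³ = (3.360 × 10^-8 cm)³ = 3.793 × 10^-23 cm³.
ρ = Z·M/(N_A·a³) = 1 × 209.0 / (6.022 × 10²³ × 3.793 × 10^-23) = 9.149 g/cm³.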